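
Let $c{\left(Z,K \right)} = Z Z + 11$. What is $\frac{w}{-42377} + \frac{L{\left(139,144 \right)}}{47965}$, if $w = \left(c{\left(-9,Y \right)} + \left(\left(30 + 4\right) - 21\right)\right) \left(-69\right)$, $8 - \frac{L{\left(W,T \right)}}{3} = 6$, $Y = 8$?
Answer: $\frac{347760687}{2032612805} \approx 0.17109$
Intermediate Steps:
$L{\left(W,T \right)} = 6$ ($L{\left(W,T \right)} = 24 - 18 = 6$)
$c{\left(Z,K \right)} = 11 + Z^{2}$ ($c{\left(Z,K \right)} = Z^{2} + 11 = 11 + Z^{2}$)
$w = -7245$ ($w = \left(\left(11 + \left(-9\right)^{2}\right) + \left(\left(30 + 4\right) - 21\right)\right) \left(-69\right) = \left(\left(11 + 81\right) + \left(34 - 21\right)\right) \left(-69\right) = \left(92 + 13\right) \left(-69\right) = 105 \left(-69\right) = -7245$)
$\frac{w}{-42377} + \frac{L{\left(139,144 \right)}}{47965} = - \frac{7245}{-42377} + \frac{6}{47965} = \left(-7245\right) \left(- \frac{1}{42377}\right) + 6 \cdot \frac{1}{47965} = \frac{7245}{42377} + \frac{6}{47965} = \frac{347760687}{2032612805}$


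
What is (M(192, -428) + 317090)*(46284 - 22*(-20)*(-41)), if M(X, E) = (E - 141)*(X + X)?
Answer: 2784688936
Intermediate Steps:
M(X, E) = 2*X*(-141 + E) (M(X, E) = (-141 + E)*(2*X) = 2*X*(-141 + E))
(M(192, -428) + 317090)*(46284 - 22*(-20)*(-41)) = (2*192*(-141 - 428) + 317090)*(46284 - 22*(-20)*(-41)) = (2*192*(-569) + 317090)*(46284 + 440*(-41)) = (-218496 + 317090)*(46284 - 18040) = 98594*28244 = 2784688936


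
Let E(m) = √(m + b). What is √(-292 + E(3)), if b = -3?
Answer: 2*I*√73 ≈ 17.088*I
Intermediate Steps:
E(m) = √(-3 + m) (E(m) = √(m - 3) = √(-3 + m))
√(-292 + E(3)) = √(-292 + √(-3 + 3)) = √(-292 + √0) = √(-292 + 0) = √(-292) = 2*I*√73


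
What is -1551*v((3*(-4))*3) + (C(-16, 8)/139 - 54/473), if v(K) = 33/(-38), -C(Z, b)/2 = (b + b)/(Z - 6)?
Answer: 3364869617/2498386 ≈ 1346.8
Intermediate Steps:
C(Z, b) = -4*b/(-6 + Z) (C(Z, b) = -2*(b + b)/(Z - 6) = -2*2*b/(-6 + Z) = -4*b/(-6 + Z))
v(K) = -33/38 (v(K) = 33*(-1/38) = -33/38)
-1551*v((3*(-4))*3) + (C(-16, 8)/139 - 54/473) = -1551*(-33/38) + (-4*8/(-6 - 16)/139 - 54/473) = 51183/38 + (-4*8/(-22)*(1/139) - 54*1/473) = 51183/38 + (-4*8*(-1/22)*(1/139) - 54/473) = 51183/38 + ((16/11)*(1/139) - 54/473) = 51183/38 + (16/1529 - 54/473) = 51183/38 - 6818/65747 = 3364869617/2498386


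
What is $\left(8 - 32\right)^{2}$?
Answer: $576$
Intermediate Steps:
$\left(8 - 32\right)^{2} = \left(-24\right)^{2} = 576$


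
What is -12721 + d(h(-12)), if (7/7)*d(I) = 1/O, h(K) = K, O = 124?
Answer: -1577403/124 ≈ -12721.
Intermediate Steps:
d(I) = 1/124
-12721 + d(h(-12)) = -12721 + 1/124 = -1577403/124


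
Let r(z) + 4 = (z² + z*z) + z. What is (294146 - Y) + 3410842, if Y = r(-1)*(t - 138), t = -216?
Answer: 3703926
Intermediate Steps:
r(z) = -4 + z + 2*z² (r(z) = -4 + ((z² + z*z) + z) = -4 + ((z² + z²) + z) = -4 + (2*z² + z) = -4 + (z + 2*z²) = -4 + z + 2*z²)
Y = 1062 (Y = (-4 - 1 + 2*(-1)²)*(-216 - 138) = (-4 - 1 + 2*1)*(-354) = (-4 - 1 + 2)*(-354) = -3*(-354) = 1062)
(294146 - Y) + 3410842 = (294146 - 1*1062) + 3410842 = (294146 - 1062) + 3410842 = 293084 + 3410842 = 3703926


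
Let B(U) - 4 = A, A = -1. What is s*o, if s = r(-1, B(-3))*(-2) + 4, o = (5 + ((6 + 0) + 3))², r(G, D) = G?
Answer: 1176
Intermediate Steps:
B(U) = 3 (B(U) = 4 - 1 = 3)
o = 196 (o = (5 + (6 + 3))² = (5 + 9)² = 14² = 196)
s = 6 (s = -1*(-2) + 4 = 2 + 4 = 6)
s*o = 6*196 = 1176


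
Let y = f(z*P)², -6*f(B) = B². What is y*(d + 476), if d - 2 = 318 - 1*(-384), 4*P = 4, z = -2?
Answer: 4720/9 ≈ 524.44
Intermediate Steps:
P = 1 (P = (¼)*4 = 1)
d = 704 (d = 2 + (318 - 1*(-384)) = 2 + (318 + 384) = 2 + 702 = 704)
f(B) = -B²/6
y = 4/9 (y = (-(-2*1)²/6)² = (-⅙*(-2)²)² = (-⅙*4)² = (-⅔)² = 4/9 ≈ 0.44444)
y*(d + 476) = 4*(704 + 476)/9 = (4/9)*1180 = 4720/9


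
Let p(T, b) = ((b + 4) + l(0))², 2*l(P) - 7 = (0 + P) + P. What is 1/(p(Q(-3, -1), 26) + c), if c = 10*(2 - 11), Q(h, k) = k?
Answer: 4/4129 ≈ 0.00096876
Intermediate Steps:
l(P) = 7/2 + P (l(P) = 7/2 + ((0 + P) + P)/2 = 7/2 + (P + P)/2 = 7/2 + (2*P)/2 = 7/2 + P)
p(T, b) = (15/2 + b)² (p(T, b) = ((b + 4) + (7/2 + 0))² = ((4 + b) + 7/2)² = (15/2 + b)²)
c = -90 (c = 10*(-9) = -90)
1/(p(Q(-3, -1), 26) + c) = 1/((15 + 2*26)²/4 - 90) = 1/((15 + 52)²/4 - 90) = 1/((¼)*67² - 90) = 1/((¼)*4489 - 90) = 1/(4489/4 - 90) = 1/(4129/4) = 4/4129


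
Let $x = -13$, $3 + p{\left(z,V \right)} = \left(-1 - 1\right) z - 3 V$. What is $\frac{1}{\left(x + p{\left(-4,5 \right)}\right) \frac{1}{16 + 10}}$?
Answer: $- \frac{26}{23} \approx -1.1304$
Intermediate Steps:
$p{\left(z,V \right)} = -3 - 3 V - 2 z$ ($p{\left(z,V \right)} = -3 - \left(3 V - \left(-1 - 1\right) z\right) = -3 - \left(2 z + 3 V\right) = -3 - 3 V - 2 z$)
$\frac{1}{\left(x + p{\left(-4,5 \right)}\right) \frac{1}{16 + 10}} = \frac{1}{\left(-13 - 10\right) \frac{1}{16 + 10}} = \frac{1}{\left(-13 - 10\right) \frac{1}{26}} = \frac{1}{\left(-23\right) \frac{1}{26}} = \frac{1}{- \frac{23}{26}} = - \frac{26}{23}$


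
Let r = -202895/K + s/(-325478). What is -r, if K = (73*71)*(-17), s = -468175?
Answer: -6311130955/1686952474 ≈ -3.7411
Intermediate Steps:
K = -88111 (K = 5183*(-17) = -88111)
r = 6311130955/1686952474 (r = -202895/(-88111) - 468175/(-325478) = -202895*(-1/88111) - 468175*(-1/325478) = 11935/5183 + 468175/325478 = 6311130955/1686952474 ≈ 3.7411)
-r = -1*6311130955/1686952474 = -6311130955/1686952474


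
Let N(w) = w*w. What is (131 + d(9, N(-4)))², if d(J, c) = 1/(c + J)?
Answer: 10732176/625 ≈ 17171.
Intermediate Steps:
N(w) = w²
d(J, c) = 1/(J + c)
(131 + d(9, N(-4)))² = (131 + 1/(9 + (-4)²))² = (131 + 1/(9 + 16))² = (131 + 1/25)² = (3276/25)² = 10732176/625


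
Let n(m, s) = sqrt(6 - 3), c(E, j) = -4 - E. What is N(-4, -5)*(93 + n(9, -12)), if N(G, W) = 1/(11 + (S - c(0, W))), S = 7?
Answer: 93/22 + sqrt(3)/22 ≈ 4.3060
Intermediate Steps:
n(m, s) = sqrt(3)
N(G, W) = 1/22 (N(G, W) = 1/(11 + (7 - (-4 - 1*0))) = 1/(11 + (7 - (-4 + 0))) = 1/(11 + (7 - 1*(-4))) = 1/(11 + (7 + 4)) = 1/(11 + 11) = 1/22)
N(-4, -5)*(93 + n(9, -12)) = (93 + sqrt(3))/22 = 93/22 + sqrt(3)/22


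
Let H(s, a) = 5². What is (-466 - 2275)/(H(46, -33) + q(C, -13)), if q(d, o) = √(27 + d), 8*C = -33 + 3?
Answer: -274100/2407 + 5482*√93/2407 ≈ -91.913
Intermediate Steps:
C = -15/4 (C = (-33 + 3)/8 = (⅛)*(-30) = -15/4 ≈ -3.7500)
H(s, a) = 25
(-466 - 2275)/(H(46, -33) + q(C, -13)) = (-466 - 2275)/(25 + √(27 - 15/4)) = -2741/(25 + √(93/4)) = -2741/(25 + √93/2)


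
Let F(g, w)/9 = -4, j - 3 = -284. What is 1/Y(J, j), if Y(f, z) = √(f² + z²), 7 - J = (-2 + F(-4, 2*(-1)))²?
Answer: √2143930/2143930 ≈ 0.00068296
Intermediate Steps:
j = -281 (j = 3 - 284 = -281)
F(g, w) = -36 (F(g, w) = 9*(-4) = -36)
J = -1437 (J = 7 - (-2 - 36)² = 7 - 1*(-38)² = 7 - 1*1444 = 7 - 1444 = -1437)
1/Y(J, j) = 1/(√((-1437)² + (-281)²)) = 1/(√(2064969 + 78961)) = 1/(√2143930) = √2143930/2143930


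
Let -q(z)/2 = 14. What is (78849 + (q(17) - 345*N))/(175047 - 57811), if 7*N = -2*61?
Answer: 593837/820652 ≈ 0.72362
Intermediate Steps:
N = -122/7 (N = (-2*61)/7 = (1/7)*(-122) = -122/7 ≈ -17.429)
q(z) = -28 (q(z) = -2*14 = -28)
(78849 + (q(17) - 345*N))/(175047 - 57811) = (78849 + (-28 - 345*(-122/7)))/(175047 - 57811) = (78849 + (-28 + 42090/7))/117236 = (78849 + 41894/7)*(1/117236) = (593837/7)*(1/117236) = 593837/820652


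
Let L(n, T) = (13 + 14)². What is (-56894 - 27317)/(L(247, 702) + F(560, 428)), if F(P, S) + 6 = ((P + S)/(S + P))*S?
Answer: -84211/1151 ≈ -73.163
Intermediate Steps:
F(P, S) = -6 + S (F(P, S) = -6 + ((P + S)/(S + P))*S = -6 + ((P + S)/(P + S))*S = -6 + 1*S = -6 + S)
L(n, T) = 729 (L(n, T) = 27² = 729)
(-56894 - 27317)/(L(247, 702) + F(560, 428)) = (-56894 - 27317)/(729 + (-6 + 428)) = -84211/(729 + 422) = -84211/1151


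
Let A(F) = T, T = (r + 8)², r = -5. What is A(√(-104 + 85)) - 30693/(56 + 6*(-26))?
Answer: 31593/100 ≈ 315.93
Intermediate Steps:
T = 9 (T = (-5 + 8)² = 3² = 9)
A(F) = 9
A(√(-104 + 85)) - 30693/(56 + 6*(-26)) = 9 - 30693/(56 + 6*(-26)) = 9 - 30693/(56 - 156) = 9 - 30693/(-100) = 9 - 30693*(-1/100) = 9 + 30693/100 = 31593/100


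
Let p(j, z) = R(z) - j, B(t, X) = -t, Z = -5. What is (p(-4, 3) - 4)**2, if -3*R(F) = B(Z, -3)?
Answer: 25/9 ≈ 2.7778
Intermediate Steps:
R(F) = -5/3 (R(F) = -(-1)*(-5)/3 = -1/3*5 = -5/3)
p(j, z) = -5/3 - j
(p(-4, 3) - 4)**2 = ((-5/3 - 1*(-4)) - 4)**2 = ((-5/3 + 4) - 4)**2 = (7/3 - 4)**2 = (-5/3)**2 = 25/9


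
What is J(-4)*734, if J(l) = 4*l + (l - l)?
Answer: -11744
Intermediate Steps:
J(l) = 4*l (J(l) = 4*l + 0 = 4*l)
J(-4)*734 = (4*(-4))*734 = -16*734 = -11744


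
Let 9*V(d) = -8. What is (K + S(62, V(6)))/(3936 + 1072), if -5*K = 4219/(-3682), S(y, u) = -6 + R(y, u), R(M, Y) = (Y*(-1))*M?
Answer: 8175191/829775520 ≈ 0.0098523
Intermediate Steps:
R(M, Y) = -M*Y (R(M, Y) = (-Y)*M = -M*Y)
V(d) = -8/9 (V(d) = (⅑)*(-8) = -8/9)
S(y, u) = -6 - u*y (S(y, u) = -6 - y*u = -6 - u*y)
K = 4219/18410 (K = -4219/(5*(-3682)) = -4219*(-1)/(5*3682) = -⅕*(-4219/3682) = 4219/18410 ≈ 0.22917)
(K + S(62, V(6)))/(3936 + 1072) = (4219/18410 + (-6 - 1*(-8/9)*62))/(3936 + 1072) = (4219/18410 + (-6 + 496/9))/5008 = (4219/18410 + 442/9)*(1/5008) = (8175191/165690)*(1/5008) = 8175191/829775520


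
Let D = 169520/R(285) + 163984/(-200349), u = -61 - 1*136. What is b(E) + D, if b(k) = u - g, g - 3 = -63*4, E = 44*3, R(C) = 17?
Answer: 34137483268/3405933 ≈ 10023.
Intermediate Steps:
E = 132
u = -197 (u = -61 - 136 = -197)
g = -249 (g = 3 - 63*4 = 3 - 252 = -249)
D = 33960374752/3405933 (D = 169520/17 + 163984/(-200349) = 169520*(1/17) + 163984*(-1/200349) = 169520/17 - 163984/200349 = 33960374752/3405933 ≈ 9970.9)
b(k) = 52 (b(k) = -197 - 1*(-249) = -197 + 249 = 52)
b(E) + D = 52 + 33960374752/3405933 = 34137483268/3405933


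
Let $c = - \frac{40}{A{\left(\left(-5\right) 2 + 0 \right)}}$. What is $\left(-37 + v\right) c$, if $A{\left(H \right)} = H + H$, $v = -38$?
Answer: $-150$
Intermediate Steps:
$A{\left(H \right)} = 2 H$
$c = 2$ ($c = - \frac{40}{2 \left(\left(-5\right) 2 + 0\right)} = - \frac{40}{2 \left(-10 + 0\right)} = - \frac{40}{2 \left(-10\right)} = - \frac{40}{-20} = \left(-40\right) \left(- \frac{1}{20}\right) = 2$)
$\left(-37 + v\right) c = \left(-37 - 38\right) 2 = \left(-75\right) 2 = -150$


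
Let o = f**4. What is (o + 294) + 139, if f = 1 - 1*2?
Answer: 434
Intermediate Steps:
f = -1 (f = 1 - 2 = -1)
o = 1 (o = (-1)**4 = 1)
(o + 294) + 139 = (1 + 294) + 139 = 295 + 139 = 434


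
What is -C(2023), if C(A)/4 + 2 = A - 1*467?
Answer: -6216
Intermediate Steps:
C(A) = -1876 + 4*A (C(A) = -8 + 4*(A - 1*467) = -8 + 4*(A - 467) = -8 + 4*(-467 + A) = -8 + (-1868 + 4*A) = -1876 + 4*A)
-C(2023) = -(-1876 + 4*2023) = -(-1876 + 8092) = -1*6216 = -6216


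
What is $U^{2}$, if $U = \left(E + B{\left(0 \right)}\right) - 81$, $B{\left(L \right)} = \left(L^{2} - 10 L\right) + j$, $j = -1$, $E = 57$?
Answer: $625$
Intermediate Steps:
$B{\left(L \right)} = -1 + L^{2} - 10 L$ ($B{\left(L \right)} = \left(L^{2} - 10 L\right) - 1 = -1 + L^{2} - 10 L$)
$U = -25$ ($U = \left(57 - \left(1 - 0^{2}\right)\right) - 81 = \left(57 + \left(-1 + 0 + 0\right)\right) - 81 = \left(57 - 1\right) - 81 = 56 - 81 = -25$)
$U^{2} = \left(-25\right)^{2} = 625$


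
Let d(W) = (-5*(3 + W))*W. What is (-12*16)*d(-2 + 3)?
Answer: 3840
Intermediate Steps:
d(W) = W*(-15 - 5*W) (d(W) = (-15 - 5*W)*W = W*(-15 - 5*W))
(-12*16)*d(-2 + 3) = (-12*16)*(-5*(-2 + 3)*(3 + (-2 + 3))) = -(-960)*(3 + 1) = -(-960)*4 = -192*(-20) = 3840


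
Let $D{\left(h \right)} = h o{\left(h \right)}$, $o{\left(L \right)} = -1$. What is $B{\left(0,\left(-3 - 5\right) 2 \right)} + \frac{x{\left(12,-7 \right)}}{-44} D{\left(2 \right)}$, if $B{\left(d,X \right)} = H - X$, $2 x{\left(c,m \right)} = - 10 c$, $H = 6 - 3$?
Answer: $\frac{179}{11} \approx 16.273$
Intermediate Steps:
$H = 3$ ($H = 6 - 3 = 3$)
$x{\left(c,m \right)} = - 5 c$ ($x{\left(c,m \right)} = \frac{\left(-10\right) c}{2} = - 5 c$)
$B{\left(d,X \right)} = 3 - X$
$D{\left(h \right)} = - h$ ($D{\left(h \right)} = h \left(-1\right) = - h$)
$B{\left(0,\left(-3 - 5\right) 2 \right)} + \frac{x{\left(12,-7 \right)}}{-44} D{\left(2 \right)} = \left(3 - \left(-3 - 5\right) 2\right) + \frac{\left(-5\right) 12}{-44} \left(\left(-1\right) 2\right) = \left(3 - \left(-8\right) 2\right) + \left(-60\right) \left(- \frac{1}{44}\right) \left(-2\right) = \left(3 - -16\right) + \frac{15}{11} \left(-2\right) = \left(3 + 16\right) - \frac{30}{11} = 19 - \frac{30}{11} = \frac{179}{11}$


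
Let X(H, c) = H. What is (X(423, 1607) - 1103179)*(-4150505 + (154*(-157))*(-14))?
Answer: 4203720207828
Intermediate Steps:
(X(423, 1607) - 1103179)*(-4150505 + (154*(-157))*(-14)) = (423 - 1103179)*(-4150505 + (154*(-157))*(-14)) = -1102756*(-4150505 - 24178*(-14)) = -1102756*(-4150505 + 338492) = -1102756*(-3812013) = 4203720207828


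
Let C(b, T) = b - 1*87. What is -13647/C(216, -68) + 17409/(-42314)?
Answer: -193234973/1819502 ≈ -106.20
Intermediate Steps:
C(b, T) = -87 + b (C(b, T) = b - 87 = -87 + b)
-13647/C(216, -68) + 17409/(-42314) = -13647/(-87 + 216) + 17409/(-42314) = -13647/129 + 17409*(-1/42314) = -13647*1/129 - 17409/42314 = -4549/43 - 17409/42314 = -193234973/1819502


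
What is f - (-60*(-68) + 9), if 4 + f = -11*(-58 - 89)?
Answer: -2476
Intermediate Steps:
f = 1613 (f = -4 - 11*(-58 - 89) = -4 - 11*(-147) = -4 + 1617 = 1613)
f - (-60*(-68) + 9) = 1613 - (-60*(-68) + 9) = 1613 - (4080 + 9) = 1613 - 1*4089 = 1613 - 4089 = -2476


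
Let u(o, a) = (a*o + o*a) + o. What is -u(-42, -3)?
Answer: -210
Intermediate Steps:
u(o, a) = o + 2*a*o (u(o, a) = (a*o + a*o) + o = 2*a*o + o = o + 2*a*o)
-u(-42, -3) = -(-42)*(1 + 2*(-3)) = -(-42)*(1 - 6) = -(-42)*(-5) = -1*210 = -210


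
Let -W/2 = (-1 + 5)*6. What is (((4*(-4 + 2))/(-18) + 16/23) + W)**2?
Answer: 94090000/42849 ≈ 2195.9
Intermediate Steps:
W = -48 (W = -2*(-1 + 5)*6 = -8*6 = -2*24 = -48)
(((4*(-4 + 2))/(-18) + 16/23) + W)**2 = (((4*(-4 + 2))/(-18) + 16/23) - 48)**2 = (((4*(-2))*(-1/18) + 16*(1/23)) - 48)**2 = ((-8*(-1/18) + 16/23) - 48)**2 = ((4/9 + 16/23) - 48)**2 = (236/207 - 48)**2 = (-9700/207)**2 = 94090000/42849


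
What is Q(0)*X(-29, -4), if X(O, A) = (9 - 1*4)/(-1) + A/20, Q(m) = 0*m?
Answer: 0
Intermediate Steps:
Q(m) = 0
X(O, A) = -5 + A/20 (X(O, A) = (9 - 4)*(-1) + A*(1/20) = 5*(-1) + A/20 = -5 + A/20)
Q(0)*X(-29, -4) = 0*(-5 + (1/20)*(-4)) = 0*(-5 - ⅕) = 0*(-26/5) = 0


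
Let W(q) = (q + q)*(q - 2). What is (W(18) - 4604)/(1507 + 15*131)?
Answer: -1007/868 ≈ -1.1601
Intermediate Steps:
W(q) = 2*q*(-2 + q) (W(q) = (2*q)*(-2 + q) = 2*q*(-2 + q))
(W(18) - 4604)/(1507 + 15*131) = (2*18*(-2 + 18) - 4604)/(1507 + 15*131) = (2*18*16 - 4604)/(1507 + 1965) = (576 - 4604)/3472 = -4028*1/3472 = -1007/868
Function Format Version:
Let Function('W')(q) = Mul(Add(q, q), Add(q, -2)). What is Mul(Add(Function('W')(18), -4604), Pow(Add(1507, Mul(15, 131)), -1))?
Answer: Rational(-1007, 868) ≈ -1.1601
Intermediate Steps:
Function('W')(q) = Mul(2, q, Add(-2, q)) (Function('W')(q) = Mul(Mul(2, q), Add(-2, q)) = Mul(2, q, Add(-2, q)))
Mul(Add(Function('W')(18), -4604), Pow(Add(1507, Mul(15, 131)), -1)) = Mul(Add(Mul(2, 18, Add(-2, 18)), -4604), Pow(Add(1507, Mul(15, 131)), -1)) = Mul(Add(Mul(2, 18, 16), -4604), Pow(Add(1507, 1965), -1)) = Mul(Add(576, -4604), Pow(3472, -1)) = Mul(-4028, Rational(1, 3472)) = Rational(-1007, 868)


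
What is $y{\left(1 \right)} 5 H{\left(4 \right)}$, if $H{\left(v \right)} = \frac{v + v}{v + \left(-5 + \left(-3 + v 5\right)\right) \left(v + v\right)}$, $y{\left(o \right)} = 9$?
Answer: $\frac{18}{5} \approx 3.6$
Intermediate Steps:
$H{\left(v \right)} = \frac{2 v}{v + 2 v \left(-8 + 5 v\right)}$ ($H{\left(v \right)} = \frac{2 v}{v + \left(-5 + \left(-3 + 5 v\right)\right) 2 v} = \frac{2 v}{v + \left(-8 + 5 v\right) 2 v} = \frac{2 v}{v + 2 v \left(-8 + 5 v\right)}$)
$y{\left(1 \right)} 5 H{\left(4 \right)} = 9 \cdot 5 \frac{2}{5 \left(-3 + 2 \cdot 4\right)} = 45 \frac{2}{5 \left(-3 + 8\right)} = 45 \frac{2}{5 \cdot 5} = 45 \cdot \frac{2}{5} \cdot \frac{1}{5} = 45 \cdot \frac{2}{25} = \frac{18}{5}$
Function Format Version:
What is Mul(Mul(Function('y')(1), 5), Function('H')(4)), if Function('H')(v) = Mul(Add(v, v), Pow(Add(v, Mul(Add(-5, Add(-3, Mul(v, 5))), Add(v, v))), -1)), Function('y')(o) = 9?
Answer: Rational(18, 5) ≈ 3.6000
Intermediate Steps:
Function('H')(v) = Mul(2, v, Pow(Add(v, Mul(2, v, Add(-8, Mul(5, v)))), -1)) (Function('H')(v) = Mul(Mul(2, v), Pow(Add(v, Mul(Add(-5, Add(-3, Mul(5, v))), Mul(2, v))), -1)) = Mul(Mul(2, v), Pow(Add(v, Mul(Add(-8, Mul(5, v)), Mul(2, v))), -1)) = Mul(Mul(2, v), Pow(Add(v, Mul(2, v, Add(-8, Mul(5, v)))), -1)) = Mul(2, v, Pow(Add(v, Mul(2, v, Add(-8, Mul(5, v)))), -1)))
Mul(Mul(Function('y')(1), 5), Function('H')(4)) = Mul(Mul(9, 5), Mul(Rational(2, 5), Pow(Add(-3, Mul(2, 4)), -1))) = Mul(45, Mul(Rational(2, 5), Pow(Add(-3, 8), -1))) = Mul(45, Mul(Rational(2, 5), Pow(5, -1))) = Mul(45, Mul(Rational(2, 5), Rational(1, 5))) = Mul(45, Rational(2, 25)) = Rational(18, 5)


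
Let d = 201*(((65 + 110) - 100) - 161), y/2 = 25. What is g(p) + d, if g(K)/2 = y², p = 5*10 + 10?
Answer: -12286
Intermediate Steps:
y = 50 (y = 2*25 = 50)
p = 60 (p = 50 + 10 = 60)
g(K) = 5000 (g(K) = 2*50² = 2*2500 = 5000)
d = -17286 (d = 201*((175 - 100) - 161) = 201*(75 - 161) = 201*(-86) = -17286)
g(p) + d = 5000 - 17286 = -12286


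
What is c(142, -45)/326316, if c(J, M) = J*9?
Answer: 3/766 ≈ 0.0039164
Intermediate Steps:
c(J, M) = 9*J
c(142, -45)/326316 = (9*142)/326316 = 1278*(1/326316) = 3/766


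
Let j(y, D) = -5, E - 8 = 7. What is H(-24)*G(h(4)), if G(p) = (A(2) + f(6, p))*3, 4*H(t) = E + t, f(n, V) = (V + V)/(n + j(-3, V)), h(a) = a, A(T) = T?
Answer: -135/2 ≈ -67.500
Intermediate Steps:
E = 15 (E = 8 + 7 = 15)
f(n, V) = 2*V/(-5 + n) (f(n, V) = (V + V)/(n - 5) = (2*V)/(-5 + n) = 2*V/(-5 + n))
H(t) = 15/4 + t/4 (H(t) = (15 + t)/4 = 15/4 + t/4)
G(p) = 6 + 6*p (G(p) = (2 + 2*p/(-5 + 6))*3 = (2 + 2*p/1)*3 = (2 + 2*p*1)*3 = (2 + 2*p)*3 = 6 + 6*p)
H(-24)*G(h(4)) = (15/4 + (1/4)*(-24))*(6 + 6*4) = (15/4 - 6)*(6 + 24) = -9/4*30 = -135/2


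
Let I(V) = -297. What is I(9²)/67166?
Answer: -27/6106 ≈ -0.0044219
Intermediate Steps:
I(9²)/67166 = -297/67166 = -297*1/67166 = -27/6106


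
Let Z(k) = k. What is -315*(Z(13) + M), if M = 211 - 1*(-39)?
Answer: -82845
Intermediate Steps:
M = 250 (M = 211 + 39 = 250)
-315*(Z(13) + M) = -315*(13 + 250) = -315*263 = -82845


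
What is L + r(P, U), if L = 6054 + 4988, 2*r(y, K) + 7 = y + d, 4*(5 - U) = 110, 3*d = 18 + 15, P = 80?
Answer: 11084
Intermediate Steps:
d = 11 (d = (18 + 15)/3 = (1/3)*33 = 11)
U = -45/2 (U = 5 - 1/4*110 = 5 - 55/2 = -45/2 ≈ -22.500)
r(y, K) = 2 + y/2 (r(y, K) = -7/2 + (y + 11)/2 = -7/2 + (11 + y)/2 = -7/2 + (11/2 + y/2) = 2 + y/2)
L = 11042
L + r(P, U) = 11042 + (2 + (1/2)*80) = 11042 + (2 + 40) = 11042 + 42 = 11084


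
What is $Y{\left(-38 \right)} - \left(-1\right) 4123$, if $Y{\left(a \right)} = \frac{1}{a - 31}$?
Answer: $\frac{284486}{69} \approx 4123.0$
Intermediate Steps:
$Y{\left(a \right)} = \frac{1}{-31 + a}$
$Y{\left(-38 \right)} - \left(-1\right) 4123 = \frac{1}{-31 - 38} - \left(-1\right) 4123 = \frac{1}{-69} - -4123 = - \frac{1}{69} + 4123 = \frac{284486}{69}$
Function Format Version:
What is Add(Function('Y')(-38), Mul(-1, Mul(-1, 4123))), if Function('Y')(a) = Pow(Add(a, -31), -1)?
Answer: Rational(284486, 69) ≈ 4123.0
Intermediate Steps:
Function('Y')(a) = Pow(Add(-31, a), -1)
Add(Function('Y')(-38), Mul(-1, Mul(-1, 4123))) = Add(Pow(Add(-31, -38), -1), Mul(-1, Mul(-1, 4123))) = Add(Pow(-69, -1), Mul(-1, -4123)) = Add(Rational(-1, 69), 4123) = Rational(284486, 69)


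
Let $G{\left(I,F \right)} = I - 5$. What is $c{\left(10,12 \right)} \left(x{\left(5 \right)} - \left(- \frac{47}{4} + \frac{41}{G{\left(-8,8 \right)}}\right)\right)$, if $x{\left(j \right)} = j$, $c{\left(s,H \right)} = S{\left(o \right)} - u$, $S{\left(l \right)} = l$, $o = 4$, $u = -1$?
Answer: $\frac{5175}{52} \approx 99.519$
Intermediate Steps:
$c{\left(s,H \right)} = 5$ ($c{\left(s,H \right)} = 4 - -1 = 4 + 1 = 5$)
$G{\left(I,F \right)} = -5 + I$ ($G{\left(I,F \right)} = I - 5 = -5 + I$)
$c{\left(10,12 \right)} \left(x{\left(5 \right)} - \left(- \frac{47}{4} + \frac{41}{G{\left(-8,8 \right)}}\right)\right) = 5 \left(5 - \left(- \frac{47}{4} + \frac{41}{-5 - 8}\right)\right) = 5 \left(5 - \left(- \frac{47}{4} + \frac{41}{-13}\right)\right) = 5 \left(5 + \left(\frac{47}{4} - - \frac{41}{13}\right)\right) = 5 \left(5 + \left(\frac{47}{4} + \frac{41}{13}\right)\right) = 5 \left(5 + \frac{775}{52}\right) = 5 \cdot \frac{1035}{52} = \frac{5175}{52}$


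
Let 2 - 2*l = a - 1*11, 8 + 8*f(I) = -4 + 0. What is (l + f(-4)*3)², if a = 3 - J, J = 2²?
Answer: 25/4 ≈ 6.2500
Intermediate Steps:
f(I) = -3/2 (f(I) = -1 + (-4 + 0)/8 = -1 + (⅛)*(-4) = -1 - ½ = -3/2)
J = 4
a = -1 (a = 3 - 1*4 = 3 - 4 = -1)
l = 7 (l = 1 - (-1 - 1*11)/2 = 1 - (-1 - 11)/2 = 1 - ½*(-12) = 1 + 6 = 7)
(l + f(-4)*3)² = (7 - 3/2*3)² = (7 - 9/2)² = (5/2)² = 25/4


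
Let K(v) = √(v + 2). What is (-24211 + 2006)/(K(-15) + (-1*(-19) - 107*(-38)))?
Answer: -90707425/16687238 + 22205*I*√13/16687238 ≈ -5.4357 + 0.0047978*I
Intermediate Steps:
K(v) = √(2 + v)
(-24211 + 2006)/(K(-15) + (-1*(-19) - 107*(-38))) = (-24211 + 2006)/(√(2 - 15) + (-1*(-19) - 107*(-38))) = -22205/(√(-13) + (19 + 4066)) = -22205/(I*√13 + 4085) = -22205/(4085 + I*√13)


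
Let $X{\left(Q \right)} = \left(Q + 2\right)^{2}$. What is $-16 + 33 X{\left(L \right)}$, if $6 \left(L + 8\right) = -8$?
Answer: $\frac{5276}{3} \approx 1758.7$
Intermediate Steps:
$L = - \frac{28}{3}$ ($L = -8 + \frac{1}{6} \left(-8\right) = -8 - \frac{4}{3} = - \frac{28}{3} \approx -9.3333$)
$X{\left(Q \right)} = \left(2 + Q\right)^{2}$
$-16 + 33 X{\left(L \right)} = -16 + 33 \left(2 - \frac{28}{3}\right)^{2} = -16 + 33 \left(- \frac{22}{3}\right)^{2} = -16 + 33 \cdot \frac{484}{9} = -16 + \frac{5324}{3} = \frac{5276}{3}$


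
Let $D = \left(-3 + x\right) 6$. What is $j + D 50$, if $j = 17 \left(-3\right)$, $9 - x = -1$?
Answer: $2049$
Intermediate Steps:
$x = 10$ ($x = 9 - -1 = 9 + 1 = 10$)
$j = -51$
$D = 42$ ($D = \left(-3 + 10\right) 6 = 7 \cdot 6 = 42$)
$j + D 50 = -51 + 42 \cdot 50 = -51 + 2100 = 2049$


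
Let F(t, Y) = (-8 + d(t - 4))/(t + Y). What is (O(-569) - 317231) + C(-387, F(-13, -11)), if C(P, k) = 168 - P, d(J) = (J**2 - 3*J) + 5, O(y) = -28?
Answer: -316704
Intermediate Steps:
d(J) = 5 + J**2 - 3*J
F(t, Y) = (9 + (-4 + t)**2 - 3*t)/(Y + t) (F(t, Y) = (-8 + (5 + (t - 4)**2 - 3*(t - 4)))/(t + Y) = (-8 + (5 + (-4 + t)**2 - 3*(-4 + t)))/(Y + t) = (-8 + (5 + (-4 + t)**2 + (12 - 3*t)))/(Y + t) = (-8 + (17 + (-4 + t)**2 - 3*t))/(Y + t) = (9 + (-4 + t)**2 - 3*t)/(Y + t))
(O(-569) - 317231) + C(-387, F(-13, -11)) = (-28 - 317231) + (168 - 1*(-387)) = -317259 + (168 + 387) = -317259 + 555 = -316704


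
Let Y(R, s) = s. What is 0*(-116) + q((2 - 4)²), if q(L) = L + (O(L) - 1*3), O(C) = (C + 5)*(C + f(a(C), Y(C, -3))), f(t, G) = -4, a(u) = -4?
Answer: 1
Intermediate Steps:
O(C) = (-4 + C)*(5 + C) (O(C) = (C + 5)*(C - 4) = (5 + C)*(-4 + C) = (-4 + C)*(5 + C))
q(L) = -23 + L² + 2*L (q(L) = L + ((-20 + L + L²) - 1*3) = L + ((-20 + L + L²) - 3) = L + (-23 + L + L²) = -23 + L² + 2*L)
0*(-116) + q((2 - 4)²) = 0*(-116) + (-23 + ((2 - 4)²)² + 2*(2 - 4)²) = 0 + (-23 + ((-2)²)² + 2*(-2)²) = 0 + (-23 + 4² + 2*4) = 0 + (-23 + 16 + 8) = 0 + 1 = 1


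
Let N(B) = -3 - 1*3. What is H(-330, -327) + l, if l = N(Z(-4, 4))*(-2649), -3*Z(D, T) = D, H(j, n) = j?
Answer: 15564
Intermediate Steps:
Z(D, T) = -D/3
N(B) = -6 (N(B) = -3 - 3 = -6)
l = 15894 (l = -6*(-2649) = 15894)
H(-330, -327) + l = -330 + 15894 = 15564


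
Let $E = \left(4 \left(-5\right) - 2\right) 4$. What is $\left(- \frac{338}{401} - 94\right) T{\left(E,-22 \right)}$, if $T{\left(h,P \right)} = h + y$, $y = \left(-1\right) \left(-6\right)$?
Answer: $\frac{3118624}{401} \approx 7777.1$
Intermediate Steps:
$y = 6$
$E = -88$ ($E = \left(-20 - 2\right) 4 = \left(-22\right) 4 = -88$)
$T{\left(h,P \right)} = 6 + h$ ($T{\left(h,P \right)} = h + 6 = 6 + h$)
$\left(- \frac{338}{401} - 94\right) T{\left(E,-22 \right)} = \left(- \frac{338}{401} - 94\right) \left(6 - 88\right) = \left(\left(-338\right) \frac{1}{401} - 94\right) \left(-82\right) = \left(- \frac{338}{401} - 94\right) \left(-82\right) = \left(- \frac{38032}{401}\right) \left(-82\right) = \frac{3118624}{401}$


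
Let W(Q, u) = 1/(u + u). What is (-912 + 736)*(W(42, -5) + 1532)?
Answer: -1348072/5 ≈ -2.6961e+5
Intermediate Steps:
W(Q, u) = 1/(2*u)
(-912 + 736)*(W(42, -5) + 1532) = (-912 + 736)*((1/2)/(-5) + 1532) = -176*((1/2)*(-1/5) + 1532) = -176*(-1/10 + 1532) = -176*15319/10 = -1348072/5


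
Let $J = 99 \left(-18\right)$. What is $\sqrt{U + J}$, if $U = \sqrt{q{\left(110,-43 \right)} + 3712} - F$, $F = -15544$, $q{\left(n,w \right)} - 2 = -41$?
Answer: $\sqrt{13762 + \sqrt{3673}} \approx 117.57$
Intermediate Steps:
$q{\left(n,w \right)} = -39$ ($q{\left(n,w \right)} = 2 - 41 = -39$)
$J = -1782$
$U = 15544 + \sqrt{3673}$ ($U = \sqrt{-39 + 3712} - -15544 = \sqrt{3673} + 15544 = 15544 + \sqrt{3673} \approx 15605.0$)
$\sqrt{U + J} = \sqrt{\left(15544 + \sqrt{3673}\right) - 1782} = \sqrt{13762 + \sqrt{3673}}$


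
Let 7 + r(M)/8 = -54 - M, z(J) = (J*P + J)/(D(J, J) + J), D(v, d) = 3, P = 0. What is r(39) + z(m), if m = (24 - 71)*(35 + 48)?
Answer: -3114499/3898 ≈ -799.00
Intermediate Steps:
m = -3901 (m = -47*83 = -3901)
z(J) = J/(3 + J) (z(J) = (J*0 + J)/(3 + J) = (0 + J)/(3 + J) = J/(3 + J))
r(M) = -488 - 8*M (r(M) = -56 + 8*(-54 - M) = -56 + (-432 - 8*M) = -488 - 8*M)
r(39) + z(m) = (-488 - 8*39) - 3901/(3 - 3901) = (-488 - 312) - 3901/(-3898) = -800 - 3901*(-1/3898) = -800 + 3901/3898 = -3114499/3898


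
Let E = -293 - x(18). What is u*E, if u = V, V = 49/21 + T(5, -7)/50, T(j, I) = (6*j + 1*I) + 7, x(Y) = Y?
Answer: -13684/15 ≈ -912.27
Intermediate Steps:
T(j, I) = 7 + I + 6*j (T(j, I) = (6*j + I) + 7 = (I + 6*j) + 7 = 7 + I + 6*j)
V = 44/15 (V = 49/21 + (7 - 7 + 6*5)/50 = 49*(1/21) + (7 - 7 + 30)*(1/50) = 7/3 + 30*(1/50) = 7/3 + 3/5 = 44/15 ≈ 2.9333)
u = 44/15 ≈ 2.9333
E = -311 (E = -293 - 1*18 = -293 - 18 = -311)
u*E = (44/15)*(-311) = -13684/15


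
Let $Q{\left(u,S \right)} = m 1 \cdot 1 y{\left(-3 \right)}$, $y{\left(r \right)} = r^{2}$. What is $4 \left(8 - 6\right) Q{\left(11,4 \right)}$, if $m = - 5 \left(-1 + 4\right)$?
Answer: $-1080$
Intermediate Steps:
$m = -15$ ($m = \left(-5\right) 3 = -15$)
$Q{\left(u,S \right)} = -135$ ($Q{\left(u,S \right)} = \left(-15\right) 1 \cdot 1 \left(-3\right)^{2} = \left(-15\right) 1 \cdot 9 = \left(-15\right) 9 = -135$)
$4 \left(8 - 6\right) Q{\left(11,4 \right)} = 4 \left(8 - 6\right) \left(-135\right) = 4 \cdot 2 \left(-135\right) = 8 \left(-135\right) = -1080$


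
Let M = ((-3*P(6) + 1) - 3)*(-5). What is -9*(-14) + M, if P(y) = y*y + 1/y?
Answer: 1357/2 ≈ 678.50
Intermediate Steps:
P(y) = 1/y + y**2 (P(y) = y**2 + 1/y = 1/y + y**2)
M = 1105/2 (M = ((-3*(1 + 6**3)/6 + 1) - 3)*(-5) = ((-(1 + 216)/2 + 1) - 3)*(-5) = ((-217/2 + 1) - 3)*(-5) = (-215/2 - 3)*(-5) = -221/2*(-5) = 1105/2 ≈ 552.50)
-9*(-14) + M = -9*(-14) + 1105/2 = 126 + 1105/2 = 1357/2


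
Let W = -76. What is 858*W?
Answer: -65208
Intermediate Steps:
858*W = 858*(-76) = -65208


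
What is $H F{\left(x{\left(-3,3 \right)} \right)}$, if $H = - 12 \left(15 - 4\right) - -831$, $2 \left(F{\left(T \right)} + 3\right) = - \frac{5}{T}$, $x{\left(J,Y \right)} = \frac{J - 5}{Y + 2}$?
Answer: $- \frac{16077}{16} \approx -1004.8$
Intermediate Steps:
$x{\left(J,Y \right)} = \frac{-5 + J}{2 + Y}$
$F{\left(T \right)} = -3 - \frac{5}{2 T}$ ($F{\left(T \right)} = -3 + \frac{\left(-5\right) \frac{1}{T}}{2} = -3 - \frac{5}{2 T}$)
$H = 699$ ($H = \left(-12\right) 11 + 831 = -132 + 831 = 699$)
$H F{\left(x{\left(-3,3 \right)} \right)} = 699 \left(-3 - \frac{5}{2 \frac{-5 - 3}{2 + 3}}\right) = 699 \left(-3 - \frac{5}{2 \cdot \frac{1}{5} \left(-8\right)}\right) = 699 \left(-3 - \frac{5}{2 \left(- \frac{8}{5}\right)}\right) = 699 \left(-3 - - \frac{25}{16}\right) = 699 \left(-3 + \frac{25}{16}\right) = 699 \left(- \frac{23}{16}\right) = - \frac{16077}{16}$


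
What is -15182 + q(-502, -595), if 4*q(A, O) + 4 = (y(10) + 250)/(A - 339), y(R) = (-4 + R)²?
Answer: -25537949/1682 ≈ -15183.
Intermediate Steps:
q(A, O) = -1 + 143/(2*(-339 + A)) (q(A, O) = -1 + (((-4 + 10)² + 250)/(A - 339))/4 = -1 + ((6² + 250)/(-339 + A))/4 = -1 + ((36 + 250)/(-339 + A))/4 = -1 + (286/(-339 + A))/4 = -1 + 143/(2*(-339 + A)))
-15182 + q(-502, -595) = -15182 + (821/2 - 1*(-502))/(-339 - 502) = -15182 + (821/2 + 502)/(-841) = -15182 - 1/841*1825/2 = -15182 - 1825/1682 = -25537949/1682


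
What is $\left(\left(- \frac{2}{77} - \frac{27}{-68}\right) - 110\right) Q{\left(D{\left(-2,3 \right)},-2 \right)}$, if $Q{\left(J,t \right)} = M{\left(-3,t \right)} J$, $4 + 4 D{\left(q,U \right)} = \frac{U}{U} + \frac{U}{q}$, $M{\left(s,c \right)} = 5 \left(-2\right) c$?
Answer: $\frac{25830765}{10472} \approx 2466.6$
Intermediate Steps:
$M{\left(s,c \right)} = - 10 c$
$D{\left(q,U \right)} = - \frac{3}{4} + \frac{U}{4 q}$ ($D{\left(q,U \right)} = -1 + \frac{\frac{U}{U} + \frac{U}{q}}{4} = -1 + \frac{1 + \frac{U}{q}}{4} = -1 + \left(\frac{1}{4} + \frac{U}{4 q}\right) = - \frac{3}{4} + \frac{U}{4 q}$)
$Q{\left(J,t \right)} = - 10 J t$ ($Q{\left(J,t \right)} = - 10 t J = - 10 J t$)
$\left(\left(- \frac{2}{77} - \frac{27}{-68}\right) - 110\right) Q{\left(D{\left(-2,3 \right)},-2 \right)} = \left(\left(- \frac{2}{77} - \frac{27}{-68}\right) - 110\right) \left(\left(-10\right) \frac{3 - -6}{4 \left(-2\right)} \left(-2\right)\right) = \left(\left(\left(-2\right) \frac{1}{77} - - \frac{27}{68}\right) - 110\right) \left(\left(-10\right) \frac{1}{4} \left(- \frac{1}{2}\right) \left(3 + 6\right) \left(-2\right)\right) = \left(\left(- \frac{2}{77} + \frac{27}{68}\right) - 110\right) \left(\left(-10\right) \frac{1}{4} \left(- \frac{1}{2}\right) 9 \left(-2\right)\right) = \left(\frac{1943}{5236} - 110\right) \left(\left(-10\right) \left(- \frac{9}{8}\right) \left(-2\right)\right) = \left(- \frac{574017}{5236}\right) \left(- \frac{45}{2}\right) = \frac{25830765}{10472}$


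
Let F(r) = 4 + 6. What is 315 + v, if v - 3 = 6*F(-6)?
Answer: 378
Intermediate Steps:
F(r) = 10
v = 63 (v = 3 + 6*10 = 3 + 60 = 63)
315 + v = 315 + 63 = 378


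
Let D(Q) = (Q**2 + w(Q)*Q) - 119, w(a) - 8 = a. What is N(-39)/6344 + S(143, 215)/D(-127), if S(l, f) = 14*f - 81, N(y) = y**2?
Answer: 5070743/15188024 ≈ 0.33386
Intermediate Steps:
w(a) = 8 + a
D(Q) = -119 + Q**2 + Q*(8 + Q) (D(Q) = (Q**2 + (8 + Q)*Q) - 119 = (Q**2 + Q*(8 + Q)) - 119 = -119 + Q**2 + Q*(8 + Q))
S(l, f) = -81 + 14*f
N(-39)/6344 + S(143, 215)/D(-127) = (-39)**2/6344 + (-81 + 14*215)/(-119 + (-127)**2 - 127*(8 - 127)) = 1521*(1/6344) + (-81 + 3010)/(-119 + 16129 - 127*(-119)) = 117/488 + 2929/(-119 + 16129 + 15113) = 117/488 + 2929/31123 = 5070743/15188024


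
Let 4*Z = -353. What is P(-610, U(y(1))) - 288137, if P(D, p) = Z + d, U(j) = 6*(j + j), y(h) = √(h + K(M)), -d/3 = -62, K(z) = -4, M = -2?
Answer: -1152157/4 ≈ -2.8804e+5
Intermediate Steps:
d = 186 (d = -3*(-62) = 186)
y(h) = √(-4 + h) (y(h) = √(h - 4) = √(-4 + h))
Z = -353/4 (Z = (¼)*(-353) = -353/4 ≈ -88.250)
U(j) = 12*j (U(j) = 6*(2*j) = 12*j)
P(D, p) = 391/4 (P(D, p) = -353/4 + 186 = 391/4)
P(-610, U(y(1))) - 288137 = 391/4 - 288137 = -1152157/4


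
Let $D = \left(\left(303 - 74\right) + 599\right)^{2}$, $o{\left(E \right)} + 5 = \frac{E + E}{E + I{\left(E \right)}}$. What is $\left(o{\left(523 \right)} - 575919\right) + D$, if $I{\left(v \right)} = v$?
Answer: $109661$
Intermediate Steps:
$o{\left(E \right)} = -4$ ($o{\left(E \right)} = -5 + \frac{E + E}{E + E} = -5 + \frac{2 E}{2 E} = -5 + 2 E \frac{1}{2 E} = -5 + 1 = -4$)
$D = 685584$ ($D = \left(229 + 599\right)^{2} = 828^{2} = 685584$)
$\left(o{\left(523 \right)} - 575919\right) + D = \left(-4 - 575919\right) + 685584 = -575923 + 685584 = 109661$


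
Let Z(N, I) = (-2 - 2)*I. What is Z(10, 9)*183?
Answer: -6588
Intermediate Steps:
Z(N, I) = -4*I
Z(10, 9)*183 = -4*9*183 = -36*183 = -6588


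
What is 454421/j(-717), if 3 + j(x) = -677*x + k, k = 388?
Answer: 454421/485794 ≈ 0.93542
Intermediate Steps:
j(x) = 385 - 677*x (j(x) = -3 + (-677*x + 388) = -3 + (388 - 677*x) = 385 - 677*x)
454421/j(-717) = 454421/(385 - 677*(-717)) = 454421/(385 + 485409) = 454421/485794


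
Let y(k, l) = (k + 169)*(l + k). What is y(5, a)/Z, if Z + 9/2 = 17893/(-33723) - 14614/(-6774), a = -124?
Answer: 1576690133004/218785823 ≈ 7206.5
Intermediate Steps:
y(k, l) = (169 + k)*(k + l)
Z = -218785823/76146534 (Z = -9/2 + (17893/(-33723) - 14614/(-6774)) = -9/2 + (17893*(-1/33723) - 14614*(-1/6774)) = -9/2 + (-17893/33723 + 7307/3387) = -9/2 + 61936790/38073267 = -218785823/76146534 ≈ -2.8732)
y(5, a)/Z = (5² + 169*5 + 169*(-124) + 5*(-124))/(-218785823/76146534) = (25 + 845 - 20956 - 620)*(-76146534/218785823) = -20706*(-76146534/218785823) = 1576690133004/218785823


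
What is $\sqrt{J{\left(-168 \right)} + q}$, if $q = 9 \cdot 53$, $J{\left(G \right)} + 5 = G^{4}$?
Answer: $2 \sqrt{199148662} \approx 28224.0$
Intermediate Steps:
$J{\left(G \right)} = -5 + G^{4}$
$q = 477$
$\sqrt{J{\left(-168 \right)} + q} = \sqrt{\left(-5 + \left(-168\right)^{4}\right) + 477} = \sqrt{\left(-5 + 796594176\right) + 477} = \sqrt{796594171 + 477} = \sqrt{796594648} = 2 \sqrt{199148662}$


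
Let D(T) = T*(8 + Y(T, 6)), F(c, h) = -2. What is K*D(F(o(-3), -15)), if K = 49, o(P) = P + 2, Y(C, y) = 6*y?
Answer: -4312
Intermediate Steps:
o(P) = 2 + P
D(T) = 44*T (D(T) = T*(8 + 6*6) = T*(8 + 36) = T*44 = 44*T)
K*D(F(o(-3), -15)) = 49*(44*(-2)) = 49*(-88) = -4312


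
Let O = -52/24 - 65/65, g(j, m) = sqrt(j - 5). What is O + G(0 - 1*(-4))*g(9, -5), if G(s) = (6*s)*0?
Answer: -19/6 ≈ -3.1667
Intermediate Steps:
g(j, m) = sqrt(-5 + j)
G(s) = 0
O = -19/6 (O = -52*1/24 - 65*1/65 = -13/6 - 1 = -19/6 ≈ -3.1667)
O + G(0 - 1*(-4))*g(9, -5) = -19/6 + 0*sqrt(-5 + 9) = -19/6 + 0*sqrt(4) = -19/6 + 0*2 = -19/6 + 0 = -19/6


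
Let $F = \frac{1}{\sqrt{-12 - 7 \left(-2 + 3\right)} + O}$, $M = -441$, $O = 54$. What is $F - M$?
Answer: $\frac{1294389}{2935} - \frac{i \sqrt{19}}{2935} \approx 441.02 - 0.0014851 i$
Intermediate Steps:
$F = \frac{1}{54 + i \sqrt{19}}$ ($F = \frac{1}{\sqrt{-12 - 7 \left(-2 + 3\right)} + 54} = \frac{1}{\sqrt{-12 - 7} + 54} = \frac{1}{\sqrt{-19} + 54} = \frac{1}{i \sqrt{19} + 54} = \frac{1}{54 + i \sqrt{19}} \approx 0.018399 - 0.0014851 i$)
$F - M = \left(\frac{54}{2935} - \frac{i \sqrt{19}}{2935}\right) - -441 = \left(\frac{54}{2935} - \frac{i \sqrt{19}}{2935}\right) + 441 = \frac{1294389}{2935} - \frac{i \sqrt{19}}{2935}$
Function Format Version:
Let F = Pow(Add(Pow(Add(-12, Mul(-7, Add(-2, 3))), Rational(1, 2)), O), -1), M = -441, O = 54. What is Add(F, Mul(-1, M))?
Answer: Add(Rational(1294389, 2935), Mul(Rational(-1, 2935), I, Pow(19, Rational(1, 2)))) ≈ Add(441.02, Mul(-0.0014851, I))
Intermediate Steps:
F = Pow(Add(54, Mul(I, Pow(19, Rational(1, 2)))), -1) (F = Pow(Add(Pow(Add(-12, Mul(-7, Add(-2, 3))), Rational(1, 2)), 54), -1) = Pow(Add(Pow(Add(-12, Mul(-7, 1)), Rational(1, 2)), 54), -1) = Pow(Add(Pow(Add(-12, -7), Rational(1, 2)), 54), -1) = Pow(Add(Pow(-19, Rational(1, 2)), 54), -1) = Pow(Add(Mul(I, Pow(19, Rational(1, 2))), 54), -1) = Pow(Add(54, Mul(I, Pow(19, Rational(1, 2)))), -1) ≈ Add(0.018399, Mul(-0.0014851, I)))
Add(F, Mul(-1, M)) = Add(Add(Rational(54, 2935), Mul(Rational(-1, 2935), I, Pow(19, Rational(1, 2)))), Mul(-1, -441)) = Add(Add(Rational(54, 2935), Mul(Rational(-1, 2935), I, Pow(19, Rational(1, 2)))), 441) = Add(Rational(1294389, 2935), Mul(Rational(-1, 2935), I, Pow(19, Rational(1, 2))))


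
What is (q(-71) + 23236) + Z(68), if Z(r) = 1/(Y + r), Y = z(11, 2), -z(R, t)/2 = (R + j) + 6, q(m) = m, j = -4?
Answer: 972931/42 ≈ 23165.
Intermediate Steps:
z(R, t) = -4 - 2*R (z(R, t) = -2*((R - 4) + 6) = -2*((-4 + R) + 6) = -2*(2 + R) = -4 - 2*R)
Y = -26 (Y = -4 - 2*11 = -4 - 22 = -26)
Z(r) = 1/(-26 + r)
(q(-71) + 23236) + Z(68) = (-71 + 23236) + 1/(-26 + 68) = 23165 + 1/42 = 972931/42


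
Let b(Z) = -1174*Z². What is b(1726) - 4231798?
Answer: -3501667022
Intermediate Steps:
b(1726) - 4231798 = -1174*1726² - 4231798 = -1174*2979076 - 4231798 = -3497435224 - 4231798 = -3501667022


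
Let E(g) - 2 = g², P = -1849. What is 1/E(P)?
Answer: 1/3418803 ≈ 2.9250e-7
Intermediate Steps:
E(g) = 2 + g²
1/E(P) = 1/(2 + (-1849)²) = 1/(2 + 3418801) = 1/3418803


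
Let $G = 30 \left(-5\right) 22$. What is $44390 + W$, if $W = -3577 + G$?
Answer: $37513$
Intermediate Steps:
$G = -3300$ ($G = \left(-150\right) 22 = -3300$)
$W = -6877$ ($W = -3577 - 3300 = -6877$)
$44390 + W = 44390 - 6877 = 37513$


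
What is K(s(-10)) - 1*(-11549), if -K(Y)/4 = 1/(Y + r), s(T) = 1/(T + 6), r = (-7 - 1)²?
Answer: 2944979/255 ≈ 11549.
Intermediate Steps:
r = 64 (r = (-8)² = 64)
s(T) = 1/(6 + T)
K(Y) = -4/(64 + Y) (K(Y) = -4/(Y + 64) = -4/(64 + Y))
K(s(-10)) - 1*(-11549) = -4/(64 + 1/(6 - 10)) - 1*(-11549) = -4/(64 + 1/(-4)) + 11549 = -4/(64 - ¼) + 11549 = -4/255/4 + 11549 = -4*4/255 + 11549 = -16/255 + 11549 = 2944979/255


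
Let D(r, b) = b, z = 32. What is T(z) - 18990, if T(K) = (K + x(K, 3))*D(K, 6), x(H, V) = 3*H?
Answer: -18222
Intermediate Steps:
T(K) = 24*K (T(K) = (K + 3*K)*6 = (4*K)*6 = 24*K)
T(z) - 18990 = 24*32 - 18990 = 768 - 18990 = -18222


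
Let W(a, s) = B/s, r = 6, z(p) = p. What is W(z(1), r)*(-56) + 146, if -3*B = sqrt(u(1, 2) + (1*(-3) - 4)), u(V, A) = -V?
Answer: 146 + 56*I*sqrt(2)/9 ≈ 146.0 + 8.7995*I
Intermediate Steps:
B = -2*I*sqrt(2)/3 (B = -sqrt(-1*1 + (1*(-3) - 4))/3 = -sqrt(-1 + (-3 - 4))/3 = -sqrt(-1 - 7)/3 = -2*I*sqrt(2)/3 ≈ -0.94281*I)
W(a, s) = -2*I*sqrt(2)/(3*s) (W(a, s) = (-2*I*sqrt(2)/3)/s = -2*I*sqrt(2)/(3*s))
W(z(1), r)*(-56) + 146 = -2/3*I*sqrt(2)/6*(-56) + 146 = -2/3*I*sqrt(2)*1/6*(-56) + 146 = -I*sqrt(2)/9*(-56) + 146 = 56*I*sqrt(2)/9 + 146 = 146 + 56*I*sqrt(2)/9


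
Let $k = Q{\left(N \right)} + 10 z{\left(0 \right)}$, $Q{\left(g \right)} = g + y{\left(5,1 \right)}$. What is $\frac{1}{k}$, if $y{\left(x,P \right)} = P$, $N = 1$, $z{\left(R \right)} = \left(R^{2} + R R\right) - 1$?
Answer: $- \frac{1}{8} \approx -0.125$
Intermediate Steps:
$z{\left(R \right)} = -1 + 2 R^{2}$ ($z{\left(R \right)} = \left(R^{2} + R^{2}\right) - 1 = 2 R^{2} - 1 = -1 + 2 R^{2}$)
$Q{\left(g \right)} = 1 + g$ ($Q{\left(g \right)} = g + 1 = 1 + g$)
$k = -8$ ($k = \left(1 + 1\right) + 10 \left(-1 + 2 \cdot 0^{2}\right) = 2 + 10 \left(-1 + 2 \cdot 0\right) = 2 + 10 \left(-1 + 0\right) = 2 + 10 \left(-1\right) = 2 - 10 = -8$)
$\frac{1}{k} = \frac{1}{-8} = - \frac{1}{8}$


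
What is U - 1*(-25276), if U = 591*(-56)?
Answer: -7820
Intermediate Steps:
U = -33096
U - 1*(-25276) = -33096 - 1*(-25276) = -33096 + 25276 = -7820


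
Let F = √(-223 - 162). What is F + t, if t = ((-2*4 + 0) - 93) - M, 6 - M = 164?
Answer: 57 + I*√385 ≈ 57.0 + 19.621*I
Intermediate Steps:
M = -158 (M = 6 - 1*164 = 6 - 164 = -158)
t = 57 (t = ((-2*4 + 0) - 93) - 1*(-158) = ((-8 + 0) - 93) + 158 = (-8 - 93) + 158 = -101 + 158 = 57)
F = I*√385 (F = √(-385) = I*√385 ≈ 19.621*I)
F + t = I*√385 + 57 = 57 + I*√385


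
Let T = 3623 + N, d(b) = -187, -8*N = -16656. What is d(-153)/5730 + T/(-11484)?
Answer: -5806193/10967220 ≈ -0.52941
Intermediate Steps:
N = 2082 (N = -1/8*(-16656) = 2082)
T = 5705 (T = 3623 + 2082 = 5705)
d(-153)/5730 + T/(-11484) = -187/5730 + 5705/(-11484) = -187*1/5730 + 5705*(-1/11484) = -187/5730 - 5705/11484 = -5806193/10967220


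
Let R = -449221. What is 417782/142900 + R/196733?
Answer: 8998912653/14056572850 ≈ 0.64019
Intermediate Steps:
417782/142900 + R/196733 = 417782/142900 - 449221/196733 = 417782*(1/142900) - 449221*1/196733 = 208891/71450 - 449221/196733 = 8998912653/14056572850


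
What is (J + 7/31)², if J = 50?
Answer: 2424249/961 ≈ 2522.6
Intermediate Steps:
(J + 7/31)² = (50 + 7/31)² = (1557/31)² = 2424249/961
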